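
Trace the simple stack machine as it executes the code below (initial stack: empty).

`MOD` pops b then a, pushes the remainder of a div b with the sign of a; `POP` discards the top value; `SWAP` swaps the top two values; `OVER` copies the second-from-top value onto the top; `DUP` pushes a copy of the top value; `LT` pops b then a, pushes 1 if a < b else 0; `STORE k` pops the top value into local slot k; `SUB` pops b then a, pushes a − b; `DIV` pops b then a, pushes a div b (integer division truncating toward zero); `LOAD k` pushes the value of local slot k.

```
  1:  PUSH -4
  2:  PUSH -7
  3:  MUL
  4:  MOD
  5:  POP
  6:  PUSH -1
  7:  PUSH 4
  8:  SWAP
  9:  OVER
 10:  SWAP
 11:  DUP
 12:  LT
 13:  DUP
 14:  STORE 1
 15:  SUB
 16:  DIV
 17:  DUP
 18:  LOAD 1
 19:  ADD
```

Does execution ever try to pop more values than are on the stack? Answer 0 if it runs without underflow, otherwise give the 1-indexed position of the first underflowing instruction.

4

PUSH -4 → -4
PUSH -7 → -4 -7
MUL     → 28
MOD  — needs 2 operands, stack has 1 → underflow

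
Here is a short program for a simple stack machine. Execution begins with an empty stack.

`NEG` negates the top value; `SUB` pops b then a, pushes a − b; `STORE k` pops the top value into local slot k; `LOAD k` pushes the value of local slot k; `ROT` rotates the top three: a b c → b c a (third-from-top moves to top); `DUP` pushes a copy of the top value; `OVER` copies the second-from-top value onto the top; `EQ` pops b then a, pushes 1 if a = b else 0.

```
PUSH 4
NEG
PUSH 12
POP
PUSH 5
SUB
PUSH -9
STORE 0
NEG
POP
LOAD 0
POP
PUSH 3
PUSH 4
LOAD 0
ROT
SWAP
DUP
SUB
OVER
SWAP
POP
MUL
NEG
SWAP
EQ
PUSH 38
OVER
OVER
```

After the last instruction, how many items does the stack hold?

PUSH 4  : 4
NEG     : -4
PUSH 12 : -4 12
POP     : -4
PUSH 5  : -4 5
SUB     : -9
PUSH -9 : -9 -9
STORE 0 : -9
NEG     : 9
POP     : (empty)
LOAD 0  : -9
POP     : (empty)
PUSH 3  : 3
PUSH 4  : 3 4
LOAD 0  : 3 4 -9
ROT     : 4 -9 3
SWAP    : 4 3 -9
DUP     : 4 3 -9 -9
SUB     : 4 3 0
OVER    : 4 3 0 3
SWAP    : 4 3 3 0
POP     : 4 3 3
MUL     : 4 9
NEG     : 4 -9
SWAP    : -9 4
EQ      : 0
PUSH 38 : 0 38
OVER    : 0 38 0
OVER    : 0 38 0 38

4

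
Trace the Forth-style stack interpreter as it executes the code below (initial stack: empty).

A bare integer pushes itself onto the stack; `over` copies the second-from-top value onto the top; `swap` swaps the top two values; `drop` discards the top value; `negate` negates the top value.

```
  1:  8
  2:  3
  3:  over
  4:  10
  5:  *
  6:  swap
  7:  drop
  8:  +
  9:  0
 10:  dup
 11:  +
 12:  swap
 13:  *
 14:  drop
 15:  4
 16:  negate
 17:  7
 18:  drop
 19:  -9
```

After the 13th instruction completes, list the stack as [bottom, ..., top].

[0]

8    → 8
3    → 8 3
over → 8 3 8
10   → 8 3 8 10
*    → 8 3 80
swap → 8 80 3
drop → 8 80
+    → 88
0    → 88 0
dup  → 88 0 0
+    → 88 0
swap → 0 88
*    → 0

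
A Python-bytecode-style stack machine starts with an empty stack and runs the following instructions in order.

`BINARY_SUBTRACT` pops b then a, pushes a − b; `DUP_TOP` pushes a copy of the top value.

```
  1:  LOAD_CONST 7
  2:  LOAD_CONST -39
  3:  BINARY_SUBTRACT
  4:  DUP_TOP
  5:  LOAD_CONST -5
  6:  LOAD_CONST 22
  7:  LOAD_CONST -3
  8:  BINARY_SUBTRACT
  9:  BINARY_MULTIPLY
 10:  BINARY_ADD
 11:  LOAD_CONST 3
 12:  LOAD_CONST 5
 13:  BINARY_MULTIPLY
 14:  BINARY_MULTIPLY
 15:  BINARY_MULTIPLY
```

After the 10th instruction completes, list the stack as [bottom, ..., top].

[46, -79]

LOAD_CONST 7     7
LOAD_CONST -39   7 -39
BINARY_SUBTRACT  46
DUP_TOP          46 46
LOAD_CONST -5    46 46 -5
LOAD_CONST 22    46 46 -5 22
LOAD_CONST -3    46 46 -5 22 -3
BINARY_SUBTRACT  46 46 -5 25
BINARY_MULTIPLY  46 46 -125
BINARY_ADD       46 -79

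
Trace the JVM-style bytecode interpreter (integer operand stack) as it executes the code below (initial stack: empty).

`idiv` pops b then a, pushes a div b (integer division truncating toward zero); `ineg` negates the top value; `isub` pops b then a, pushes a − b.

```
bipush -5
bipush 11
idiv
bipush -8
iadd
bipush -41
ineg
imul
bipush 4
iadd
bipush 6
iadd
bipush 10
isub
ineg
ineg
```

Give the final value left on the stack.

-328

bipush -5  : -5
bipush 11  : -5 11
idiv       : 0
bipush -8  : 0 -8
iadd       : -8
bipush -41 : -8 -41
ineg       : -8 41
imul       : -328
bipush 4   : -328 4
iadd       : -324
bipush 6   : -324 6
iadd       : -318
bipush 10  : -318 10
isub       : -328
ineg       : 328
ineg       : -328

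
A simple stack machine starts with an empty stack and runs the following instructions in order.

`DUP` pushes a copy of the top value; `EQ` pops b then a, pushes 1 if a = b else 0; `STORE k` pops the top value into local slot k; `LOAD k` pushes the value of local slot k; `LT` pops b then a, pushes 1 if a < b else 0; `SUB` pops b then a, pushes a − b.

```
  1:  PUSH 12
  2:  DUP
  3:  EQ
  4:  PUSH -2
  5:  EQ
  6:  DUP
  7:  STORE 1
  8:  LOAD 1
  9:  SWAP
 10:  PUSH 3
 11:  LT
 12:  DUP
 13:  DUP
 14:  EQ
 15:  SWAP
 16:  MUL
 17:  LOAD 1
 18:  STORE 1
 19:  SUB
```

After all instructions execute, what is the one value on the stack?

PUSH 12 -> 12
DUP     -> 12 12
EQ      -> 1
PUSH -2 -> 1 -2
EQ      -> 0
DUP     -> 0 0
STORE 1 -> 0
LOAD 1  -> 0 0
SWAP    -> 0 0
PUSH 3  -> 0 0 3
LT      -> 0 1
DUP     -> 0 1 1
DUP     -> 0 1 1 1
EQ      -> 0 1 1
SWAP    -> 0 1 1
MUL     -> 0 1
LOAD 1  -> 0 1 0
STORE 1 -> 0 1
SUB     -> -1

-1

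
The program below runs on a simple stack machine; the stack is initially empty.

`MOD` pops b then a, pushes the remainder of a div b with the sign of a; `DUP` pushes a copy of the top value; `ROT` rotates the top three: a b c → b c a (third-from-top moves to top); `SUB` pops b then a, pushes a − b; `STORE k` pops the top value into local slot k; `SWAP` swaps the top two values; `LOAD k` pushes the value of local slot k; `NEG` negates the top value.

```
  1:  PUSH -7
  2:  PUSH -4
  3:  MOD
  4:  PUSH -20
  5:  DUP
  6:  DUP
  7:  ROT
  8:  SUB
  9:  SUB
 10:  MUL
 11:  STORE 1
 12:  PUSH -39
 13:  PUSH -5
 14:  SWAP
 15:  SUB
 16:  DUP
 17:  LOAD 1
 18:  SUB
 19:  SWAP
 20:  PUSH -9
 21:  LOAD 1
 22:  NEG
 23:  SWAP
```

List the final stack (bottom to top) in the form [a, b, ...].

[-26, 34, -60, -9]

PUSH -7  -> [-7]
PUSH -4  -> [-7, -4]
MOD      -> [-3]
PUSH -20 -> [-3, -20]
DUP      -> [-3, -20, -20]
DUP      -> [-3, -20, -20, -20]
ROT      -> [-3, -20, -20, -20]
SUB      -> [-3, -20, 0]
SUB      -> [-3, -20]
MUL      -> [60]
STORE 1  -> []
PUSH -39 -> [-39]
PUSH -5  -> [-39, -5]
SWAP     -> [-5, -39]
SUB      -> [34]
DUP      -> [34, 34]
LOAD 1   -> [34, 34, 60]
SUB      -> [34, -26]
SWAP     -> [-26, 34]
PUSH -9  -> [-26, 34, -9]
LOAD 1   -> [-26, 34, -9, 60]
NEG      -> [-26, 34, -9, -60]
SWAP     -> [-26, 34, -60, -9]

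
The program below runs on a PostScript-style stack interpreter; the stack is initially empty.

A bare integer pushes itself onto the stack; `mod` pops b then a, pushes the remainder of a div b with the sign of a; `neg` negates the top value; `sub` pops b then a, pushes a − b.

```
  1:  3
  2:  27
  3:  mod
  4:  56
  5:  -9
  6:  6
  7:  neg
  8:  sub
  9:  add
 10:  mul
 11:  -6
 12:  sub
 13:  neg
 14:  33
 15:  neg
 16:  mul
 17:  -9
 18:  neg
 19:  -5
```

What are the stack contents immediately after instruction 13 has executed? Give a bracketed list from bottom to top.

[-165]

3   : [3]
27  : [3, 27]
mod : [3]
56  : [3, 56]
-9  : [3, 56, -9]
6   : [3, 56, -9, 6]
neg : [3, 56, -9, -6]
sub : [3, 56, -3]
add : [3, 53]
mul : [159]
-6  : [159, -6]
sub : [165]
neg : [-165]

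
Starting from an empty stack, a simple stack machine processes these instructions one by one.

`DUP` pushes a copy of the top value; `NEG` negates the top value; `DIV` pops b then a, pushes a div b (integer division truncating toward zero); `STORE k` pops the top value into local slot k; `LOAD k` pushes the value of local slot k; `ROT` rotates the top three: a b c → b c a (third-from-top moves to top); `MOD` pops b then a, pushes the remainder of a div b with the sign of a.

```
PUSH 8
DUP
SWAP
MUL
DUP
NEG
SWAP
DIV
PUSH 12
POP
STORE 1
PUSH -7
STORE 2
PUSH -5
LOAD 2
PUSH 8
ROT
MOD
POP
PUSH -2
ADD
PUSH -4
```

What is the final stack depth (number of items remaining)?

2

PUSH 8   [8]
DUP      [8, 8]
SWAP     [8, 8]
MUL      [64]
DUP      [64, 64]
NEG      [64, -64]
SWAP     [-64, 64]
DIV      [-1]
PUSH 12  [-1, 12]
POP      [-1]
STORE 1  []
PUSH -7  [-7]
STORE 2  []
PUSH -5  [-5]
LOAD 2   [-5, -7]
PUSH 8   [-5, -7, 8]
ROT      [-7, 8, -5]
MOD      [-7, 3]
POP      [-7]
PUSH -2  [-7, -2]
ADD      [-9]
PUSH -4  [-9, -4]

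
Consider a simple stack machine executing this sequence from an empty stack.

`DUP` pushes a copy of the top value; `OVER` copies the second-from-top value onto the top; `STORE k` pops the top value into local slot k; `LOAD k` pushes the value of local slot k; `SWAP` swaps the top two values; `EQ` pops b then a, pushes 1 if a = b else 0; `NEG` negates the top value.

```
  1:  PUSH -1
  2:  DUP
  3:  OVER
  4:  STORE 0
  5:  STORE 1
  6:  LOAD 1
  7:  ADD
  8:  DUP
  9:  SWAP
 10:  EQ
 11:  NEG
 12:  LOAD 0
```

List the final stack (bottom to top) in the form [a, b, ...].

PUSH -1 -> [-1]
DUP     -> [-1, -1]
OVER    -> [-1, -1, -1]
STORE 0 -> [-1, -1]
STORE 1 -> [-1]
LOAD 1  -> [-1, -1]
ADD     -> [-2]
DUP     -> [-2, -2]
SWAP    -> [-2, -2]
EQ      -> [1]
NEG     -> [-1]
LOAD 0  -> [-1, -1]

[-1, -1]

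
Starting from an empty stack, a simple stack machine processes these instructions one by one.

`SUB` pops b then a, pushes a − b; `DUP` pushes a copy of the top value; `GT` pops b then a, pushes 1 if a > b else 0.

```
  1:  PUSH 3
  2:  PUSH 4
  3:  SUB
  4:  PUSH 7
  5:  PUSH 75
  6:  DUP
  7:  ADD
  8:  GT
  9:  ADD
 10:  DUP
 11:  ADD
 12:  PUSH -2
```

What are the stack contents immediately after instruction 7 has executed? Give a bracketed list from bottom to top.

PUSH 3  : [3]
PUSH 4  : [3, 4]
SUB     : [-1]
PUSH 7  : [-1, 7]
PUSH 75 : [-1, 7, 75]
DUP     : [-1, 7, 75, 75]
ADD     : [-1, 7, 150]

[-1, 7, 150]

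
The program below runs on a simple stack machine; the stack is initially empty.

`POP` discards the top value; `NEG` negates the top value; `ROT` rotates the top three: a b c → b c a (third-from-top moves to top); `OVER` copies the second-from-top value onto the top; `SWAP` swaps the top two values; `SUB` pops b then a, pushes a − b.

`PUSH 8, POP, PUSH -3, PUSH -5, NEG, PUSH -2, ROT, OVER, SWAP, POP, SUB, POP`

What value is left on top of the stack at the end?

PUSH 8   8
POP      (empty)
PUSH -3  -3
PUSH -5  -3 -5
NEG      -3 5
PUSH -2  -3 5 -2
ROT      5 -2 -3
OVER     5 -2 -3 -2
SWAP     5 -2 -2 -3
POP      5 -2 -2
SUB      5 0
POP      5

5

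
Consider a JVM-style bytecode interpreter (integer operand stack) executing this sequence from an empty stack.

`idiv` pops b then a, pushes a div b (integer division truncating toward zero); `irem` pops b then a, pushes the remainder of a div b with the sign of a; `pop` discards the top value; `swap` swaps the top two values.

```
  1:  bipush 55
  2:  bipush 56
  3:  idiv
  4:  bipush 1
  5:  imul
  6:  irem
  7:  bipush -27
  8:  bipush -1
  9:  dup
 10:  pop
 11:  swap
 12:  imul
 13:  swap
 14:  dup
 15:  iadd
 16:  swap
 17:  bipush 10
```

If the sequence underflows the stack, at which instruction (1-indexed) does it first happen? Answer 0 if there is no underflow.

6

bipush 55 : [55]
bipush 56 : [55, 56]
idiv      : [0]
bipush 1  : [0, 1]
imul      : [0]
irem  — needs 2 operands, stack has 1 → underflow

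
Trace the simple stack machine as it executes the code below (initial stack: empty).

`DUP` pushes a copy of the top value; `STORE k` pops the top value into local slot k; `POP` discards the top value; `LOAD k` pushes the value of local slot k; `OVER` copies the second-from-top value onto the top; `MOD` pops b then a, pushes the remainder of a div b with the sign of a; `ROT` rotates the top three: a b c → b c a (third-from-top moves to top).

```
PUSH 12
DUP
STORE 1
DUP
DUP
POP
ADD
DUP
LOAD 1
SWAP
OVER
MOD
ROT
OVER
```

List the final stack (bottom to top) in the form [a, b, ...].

[12, 0, 24, 0]

PUSH 12 -> 12
DUP     -> 12 12
STORE 1 -> 12
DUP     -> 12 12
DUP     -> 12 12 12
POP     -> 12 12
ADD     -> 24
DUP     -> 24 24
LOAD 1  -> 24 24 12
SWAP    -> 24 12 24
OVER    -> 24 12 24 12
MOD     -> 24 12 0
ROT     -> 12 0 24
OVER    -> 12 0 24 0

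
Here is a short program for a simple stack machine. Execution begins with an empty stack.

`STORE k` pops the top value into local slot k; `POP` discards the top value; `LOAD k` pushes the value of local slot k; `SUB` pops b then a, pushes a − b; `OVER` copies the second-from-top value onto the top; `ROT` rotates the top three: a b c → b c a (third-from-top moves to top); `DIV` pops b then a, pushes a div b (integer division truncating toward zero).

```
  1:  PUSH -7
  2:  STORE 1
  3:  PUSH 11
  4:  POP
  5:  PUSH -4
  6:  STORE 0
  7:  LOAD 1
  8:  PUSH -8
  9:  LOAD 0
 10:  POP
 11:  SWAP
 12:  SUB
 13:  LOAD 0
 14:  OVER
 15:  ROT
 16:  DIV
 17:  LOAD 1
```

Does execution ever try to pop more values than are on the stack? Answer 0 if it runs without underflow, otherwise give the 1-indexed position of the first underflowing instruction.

0

PUSH -7  [-7]
STORE 1  []
PUSH 11  [11]
POP      []
PUSH -4  [-4]
STORE 0  []
LOAD 1   [-7]
PUSH -8  [-7, -8]
LOAD 0   [-7, -8, -4]
POP      [-7, -8]
SWAP     [-8, -7]
SUB      [-1]
LOAD 0   [-1, -4]
OVER     [-1, -4, -1]
ROT      [-4, -1, -1]
DIV      [-4, 1]
LOAD 1   [-4, 1, -7]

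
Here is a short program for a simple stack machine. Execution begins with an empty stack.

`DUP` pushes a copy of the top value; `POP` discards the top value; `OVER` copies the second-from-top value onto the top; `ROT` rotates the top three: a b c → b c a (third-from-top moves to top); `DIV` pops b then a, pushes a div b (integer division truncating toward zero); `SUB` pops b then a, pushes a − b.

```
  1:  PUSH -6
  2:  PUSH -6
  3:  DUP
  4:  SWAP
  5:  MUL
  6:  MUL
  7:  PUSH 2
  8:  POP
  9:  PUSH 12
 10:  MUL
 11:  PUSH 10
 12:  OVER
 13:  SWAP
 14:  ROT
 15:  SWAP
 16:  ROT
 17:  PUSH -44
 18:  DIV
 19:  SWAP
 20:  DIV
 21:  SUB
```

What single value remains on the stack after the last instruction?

PUSH -6   [-6]
PUSH -6   [-6, -6]
DUP       [-6, -6, -6]
SWAP      [-6, -6, -6]
MUL       [-6, 36]
MUL       [-216]
PUSH 2    [-216, 2]
POP       [-216]
PUSH 12   [-216, 12]
MUL       [-2592]
PUSH 10   [-2592, 10]
OVER      [-2592, 10, -2592]
SWAP      [-2592, -2592, 10]
ROT       [-2592, 10, -2592]
SWAP      [-2592, -2592, 10]
ROT       [-2592, 10, -2592]
PUSH -44  [-2592, 10, -2592, -44]
DIV       [-2592, 10, 58]
SWAP      [-2592, 58, 10]
DIV       [-2592, 5]
SUB       [-2597]

-2597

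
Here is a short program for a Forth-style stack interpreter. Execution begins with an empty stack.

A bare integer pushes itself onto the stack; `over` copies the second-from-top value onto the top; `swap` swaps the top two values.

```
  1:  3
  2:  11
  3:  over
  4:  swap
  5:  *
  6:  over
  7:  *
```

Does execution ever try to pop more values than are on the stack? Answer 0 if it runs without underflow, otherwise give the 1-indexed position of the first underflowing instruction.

3    → 3
11   → 3 11
over → 3 11 3
swap → 3 3 11
*    → 3 33
over → 3 33 3
*    → 3 99

0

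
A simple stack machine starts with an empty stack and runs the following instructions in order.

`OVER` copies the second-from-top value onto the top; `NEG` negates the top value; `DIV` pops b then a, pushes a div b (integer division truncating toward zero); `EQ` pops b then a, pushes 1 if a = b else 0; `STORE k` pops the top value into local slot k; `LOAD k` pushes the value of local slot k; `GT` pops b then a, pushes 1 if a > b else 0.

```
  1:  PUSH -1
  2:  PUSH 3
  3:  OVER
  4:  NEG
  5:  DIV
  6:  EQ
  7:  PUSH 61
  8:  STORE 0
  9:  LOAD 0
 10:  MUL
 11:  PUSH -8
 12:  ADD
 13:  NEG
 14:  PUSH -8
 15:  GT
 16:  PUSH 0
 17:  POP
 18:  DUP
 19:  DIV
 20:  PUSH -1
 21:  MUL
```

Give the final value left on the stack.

-1

PUSH -1 : -1
PUSH 3  : -1 3
OVER    : -1 3 -1
NEG     : -1 3 1
DIV     : -1 3
EQ      : 0
PUSH 61 : 0 61
STORE 0 : 0
LOAD 0  : 0 61
MUL     : 0
PUSH -8 : 0 -8
ADD     : -8
NEG     : 8
PUSH -8 : 8 -8
GT      : 1
PUSH 0  : 1 0
POP     : 1
DUP     : 1 1
DIV     : 1
PUSH -1 : 1 -1
MUL     : -1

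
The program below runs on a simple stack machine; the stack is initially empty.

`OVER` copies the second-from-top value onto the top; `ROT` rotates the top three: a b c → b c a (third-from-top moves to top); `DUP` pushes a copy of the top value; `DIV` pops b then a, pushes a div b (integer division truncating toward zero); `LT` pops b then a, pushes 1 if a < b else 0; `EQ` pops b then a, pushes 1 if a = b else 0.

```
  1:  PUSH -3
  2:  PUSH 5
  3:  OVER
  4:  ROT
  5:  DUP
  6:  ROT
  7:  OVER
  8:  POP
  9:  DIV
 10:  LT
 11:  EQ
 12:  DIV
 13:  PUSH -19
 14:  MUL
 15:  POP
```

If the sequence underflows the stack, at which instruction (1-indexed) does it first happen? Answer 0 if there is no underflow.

PUSH -3 → [-3]
PUSH 5  → [-3, 5]
OVER    → [-3, 5, -3]
ROT     → [5, -3, -3]
DUP     → [5, -3, -3, -3]
ROT     → [5, -3, -3, -3]
OVER    → [5, -3, -3, -3, -3]
POP     → [5, -3, -3, -3]
DIV     → [5, -3, 1]
LT      → [5, 1]
EQ      → [0]
DIV  — needs 2 operands, stack has 1 → underflow

12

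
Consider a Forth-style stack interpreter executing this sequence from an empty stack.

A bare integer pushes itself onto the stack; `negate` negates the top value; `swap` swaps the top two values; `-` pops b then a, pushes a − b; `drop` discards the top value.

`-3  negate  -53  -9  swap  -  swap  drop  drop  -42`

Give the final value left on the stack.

-3      [-3]
negate  [3]
-53     [3, -53]
-9      [3, -53, -9]
swap    [3, -9, -53]
-       [3, 44]
swap    [44, 3]
drop    [44]
drop    []
-42     [-42]

-42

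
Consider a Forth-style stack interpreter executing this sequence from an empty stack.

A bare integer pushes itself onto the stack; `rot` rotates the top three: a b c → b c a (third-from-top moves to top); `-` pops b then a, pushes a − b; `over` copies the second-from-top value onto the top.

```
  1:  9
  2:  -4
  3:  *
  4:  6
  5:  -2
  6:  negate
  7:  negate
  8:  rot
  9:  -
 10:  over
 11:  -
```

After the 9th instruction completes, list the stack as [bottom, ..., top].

[6, 34]

9      -> [9]
-4     -> [9, -4]
*      -> [-36]
6      -> [-36, 6]
-2     -> [-36, 6, -2]
negate -> [-36, 6, 2]
negate -> [-36, 6, -2]
rot    -> [6, -2, -36]
-      -> [6, 34]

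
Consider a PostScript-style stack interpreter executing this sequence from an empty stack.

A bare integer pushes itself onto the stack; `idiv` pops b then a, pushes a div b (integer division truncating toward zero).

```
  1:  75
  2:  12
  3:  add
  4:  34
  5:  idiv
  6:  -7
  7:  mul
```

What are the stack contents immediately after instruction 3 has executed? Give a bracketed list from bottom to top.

75  -> [75]
12  -> [75, 12]
add -> [87]

[87]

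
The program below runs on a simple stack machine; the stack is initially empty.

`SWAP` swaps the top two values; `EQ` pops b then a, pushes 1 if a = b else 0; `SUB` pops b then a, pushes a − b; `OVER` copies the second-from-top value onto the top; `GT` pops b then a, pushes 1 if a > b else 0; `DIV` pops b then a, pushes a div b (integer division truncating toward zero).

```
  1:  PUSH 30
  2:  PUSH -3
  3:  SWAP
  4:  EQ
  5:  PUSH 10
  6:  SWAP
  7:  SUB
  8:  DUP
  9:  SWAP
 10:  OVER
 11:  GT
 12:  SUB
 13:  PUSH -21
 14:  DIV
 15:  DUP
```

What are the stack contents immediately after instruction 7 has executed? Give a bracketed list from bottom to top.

PUSH 30 -> 30
PUSH -3 -> 30 -3
SWAP    -> -3 30
EQ      -> 0
PUSH 10 -> 0 10
SWAP    -> 10 0
SUB     -> 10

[10]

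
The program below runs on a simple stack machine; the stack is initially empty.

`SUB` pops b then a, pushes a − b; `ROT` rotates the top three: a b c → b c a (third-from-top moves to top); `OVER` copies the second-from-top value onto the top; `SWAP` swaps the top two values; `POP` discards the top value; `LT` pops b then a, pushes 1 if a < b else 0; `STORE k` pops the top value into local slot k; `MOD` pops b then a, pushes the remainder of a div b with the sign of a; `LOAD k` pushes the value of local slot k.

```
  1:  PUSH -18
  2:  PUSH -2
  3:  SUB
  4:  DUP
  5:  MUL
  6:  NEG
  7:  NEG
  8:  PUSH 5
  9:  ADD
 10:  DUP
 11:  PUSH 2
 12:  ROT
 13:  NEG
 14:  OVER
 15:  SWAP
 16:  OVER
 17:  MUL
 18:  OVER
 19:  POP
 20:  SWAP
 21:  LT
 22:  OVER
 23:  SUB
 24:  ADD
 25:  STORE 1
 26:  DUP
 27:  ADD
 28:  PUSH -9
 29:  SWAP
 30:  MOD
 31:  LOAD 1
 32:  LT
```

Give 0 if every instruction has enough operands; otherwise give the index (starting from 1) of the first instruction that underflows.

0

PUSH -18 → [-18]
PUSH -2  → [-18, -2]
SUB      → [-16]
DUP      → [-16, -16]
MUL      → [256]
NEG      → [-256]
NEG      → [256]
PUSH 5   → [256, 5]
ADD      → [261]
DUP      → [261, 261]
PUSH 2   → [261, 261, 2]
ROT      → [261, 2, 261]
NEG      → [261, 2, -261]
OVER     → [261, 2, -261, 2]
SWAP     → [261, 2, 2, -261]
OVER     → [261, 2, 2, -261, 2]
MUL      → [261, 2, 2, -522]
OVER     → [261, 2, 2, -522, 2]
POP      → [261, 2, 2, -522]
SWAP     → [261, 2, -522, 2]
LT       → [261, 2, 1]
OVER     → [261, 2, 1, 2]
SUB      → [261, 2, -1]
ADD      → [261, 1]
STORE 1  → [261]
DUP      → [261, 261]
ADD      → [522]
PUSH -9  → [522, -9]
SWAP     → [-9, 522]
MOD      → [-9]
LOAD 1   → [-9, 1]
LT       → [1]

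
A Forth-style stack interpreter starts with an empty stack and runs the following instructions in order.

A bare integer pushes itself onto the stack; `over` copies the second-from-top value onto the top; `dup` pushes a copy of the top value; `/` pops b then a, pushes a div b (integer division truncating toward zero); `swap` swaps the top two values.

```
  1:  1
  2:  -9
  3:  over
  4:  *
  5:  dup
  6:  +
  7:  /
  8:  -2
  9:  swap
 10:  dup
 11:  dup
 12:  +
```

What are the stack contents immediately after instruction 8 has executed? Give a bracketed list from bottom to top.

[0, -2]

1     [1]
-9    [1, -9]
over  [1, -9, 1]
*     [1, -9]
dup   [1, -9, -9]
+     [1, -18]
/     [0]
-2    [0, -2]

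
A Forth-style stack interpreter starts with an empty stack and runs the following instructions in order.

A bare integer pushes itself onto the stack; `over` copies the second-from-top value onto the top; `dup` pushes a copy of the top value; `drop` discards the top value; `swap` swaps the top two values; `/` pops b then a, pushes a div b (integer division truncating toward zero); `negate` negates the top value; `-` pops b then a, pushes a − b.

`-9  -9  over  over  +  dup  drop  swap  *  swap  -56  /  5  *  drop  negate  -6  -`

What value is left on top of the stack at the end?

-156

-9     -> [-9]
-9     -> [-9, -9]
over   -> [-9, -9, -9]
over   -> [-9, -9, -9, -9]
+      -> [-9, -9, -18]
dup    -> [-9, -9, -18, -18]
drop   -> [-9, -9, -18]
swap   -> [-9, -18, -9]
*      -> [-9, 162]
swap   -> [162, -9]
-56    -> [162, -9, -56]
/      -> [162, 0]
5      -> [162, 0, 5]
*      -> [162, 0]
drop   -> [162]
negate -> [-162]
-6     -> [-162, -6]
-      -> [-156]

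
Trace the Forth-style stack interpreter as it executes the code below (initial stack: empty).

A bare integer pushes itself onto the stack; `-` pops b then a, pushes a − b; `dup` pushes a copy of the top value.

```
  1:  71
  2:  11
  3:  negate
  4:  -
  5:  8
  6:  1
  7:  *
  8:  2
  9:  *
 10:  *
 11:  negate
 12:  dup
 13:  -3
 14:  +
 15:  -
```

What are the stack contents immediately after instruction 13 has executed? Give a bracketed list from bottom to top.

71     : [71]
11     : [71, 11]
negate : [71, -11]
-      : [82]
8      : [82, 8]
1      : [82, 8, 1]
*      : [82, 8]
2      : [82, 8, 2]
*      : [82, 16]
*      : [1312]
negate : [-1312]
dup    : [-1312, -1312]
-3     : [-1312, -1312, -3]

[-1312, -1312, -3]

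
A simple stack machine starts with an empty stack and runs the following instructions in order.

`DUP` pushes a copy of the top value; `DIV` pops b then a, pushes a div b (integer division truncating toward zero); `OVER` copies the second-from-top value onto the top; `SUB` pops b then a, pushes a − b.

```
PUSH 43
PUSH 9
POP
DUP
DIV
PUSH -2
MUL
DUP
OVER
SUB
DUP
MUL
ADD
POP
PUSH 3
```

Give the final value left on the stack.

PUSH 43 : 43
PUSH 9  : 43 9
POP     : 43
DUP     : 43 43
DIV     : 1
PUSH -2 : 1 -2
MUL     : -2
DUP     : -2 -2
OVER    : -2 -2 -2
SUB     : -2 0
DUP     : -2 0 0
MUL     : -2 0
ADD     : -2
POP     : (empty)
PUSH 3  : 3

3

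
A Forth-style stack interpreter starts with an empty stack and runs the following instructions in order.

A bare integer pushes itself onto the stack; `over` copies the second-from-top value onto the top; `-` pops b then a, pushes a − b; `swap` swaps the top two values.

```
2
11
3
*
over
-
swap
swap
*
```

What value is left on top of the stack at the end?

2    : 2
11   : 2 11
3    : 2 11 3
*    : 2 33
over : 2 33 2
-    : 2 31
swap : 31 2
swap : 2 31
*    : 62

62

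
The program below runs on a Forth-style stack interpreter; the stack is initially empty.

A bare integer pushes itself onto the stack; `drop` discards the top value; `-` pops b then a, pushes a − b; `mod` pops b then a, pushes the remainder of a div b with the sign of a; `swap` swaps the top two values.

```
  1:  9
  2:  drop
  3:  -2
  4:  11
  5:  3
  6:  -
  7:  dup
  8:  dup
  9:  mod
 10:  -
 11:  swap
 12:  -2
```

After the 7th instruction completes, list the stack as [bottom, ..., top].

9    → 9
drop → (empty)
-2   → -2
11   → -2 11
3    → -2 11 3
-    → -2 8
dup  → -2 8 8

[-2, 8, 8]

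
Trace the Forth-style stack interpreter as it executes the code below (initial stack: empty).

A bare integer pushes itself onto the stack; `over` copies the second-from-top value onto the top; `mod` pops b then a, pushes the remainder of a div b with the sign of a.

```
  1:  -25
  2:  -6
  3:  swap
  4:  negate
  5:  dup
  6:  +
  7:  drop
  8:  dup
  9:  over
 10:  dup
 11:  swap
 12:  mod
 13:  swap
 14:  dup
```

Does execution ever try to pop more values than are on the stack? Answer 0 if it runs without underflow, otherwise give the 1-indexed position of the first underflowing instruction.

-25    → -25
-6     → -25 -6
swap   → -6 -25
negate → -6 25
dup    → -6 25 25
+      → -6 50
drop   → -6
dup    → -6 -6
over   → -6 -6 -6
dup    → -6 -6 -6 -6
swap   → -6 -6 -6 -6
mod    → -6 -6 0
swap   → -6 0 -6
dup    → -6 0 -6 -6

0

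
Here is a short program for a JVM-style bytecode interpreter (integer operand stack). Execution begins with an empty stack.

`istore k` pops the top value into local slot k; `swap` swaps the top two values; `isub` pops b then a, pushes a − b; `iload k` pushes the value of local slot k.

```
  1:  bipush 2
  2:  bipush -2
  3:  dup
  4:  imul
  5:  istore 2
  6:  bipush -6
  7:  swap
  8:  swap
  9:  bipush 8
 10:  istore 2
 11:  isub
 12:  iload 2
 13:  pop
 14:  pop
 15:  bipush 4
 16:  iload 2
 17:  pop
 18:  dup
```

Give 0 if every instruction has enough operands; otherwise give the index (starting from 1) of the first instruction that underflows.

0

bipush 2   [2]
bipush -2  [2, -2]
dup        [2, -2, -2]
imul       [2, 4]
istore 2   [2]
bipush -6  [2, -6]
swap       [-6, 2]
swap       [2, -6]
bipush 8   [2, -6, 8]
istore 2   [2, -6]
isub       [8]
iload 2    [8, 8]
pop        [8]
pop        []
bipush 4   [4]
iload 2    [4, 8]
pop        [4]
dup        [4, 4]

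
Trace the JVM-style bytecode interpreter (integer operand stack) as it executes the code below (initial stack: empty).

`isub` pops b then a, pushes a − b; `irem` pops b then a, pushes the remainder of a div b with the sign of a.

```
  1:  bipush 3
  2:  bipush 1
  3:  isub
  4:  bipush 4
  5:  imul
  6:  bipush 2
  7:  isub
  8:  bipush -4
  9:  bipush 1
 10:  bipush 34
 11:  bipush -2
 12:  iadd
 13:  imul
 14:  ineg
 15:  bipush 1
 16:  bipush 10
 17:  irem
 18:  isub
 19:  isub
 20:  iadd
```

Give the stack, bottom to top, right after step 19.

[6, 29]

bipush 3  -> [3]
bipush 1  -> [3, 1]
isub      -> [2]
bipush 4  -> [2, 4]
imul      -> [8]
bipush 2  -> [8, 2]
isub      -> [6]
bipush -4 -> [6, -4]
bipush 1  -> [6, -4, 1]
bipush 34 -> [6, -4, 1, 34]
bipush -2 -> [6, -4, 1, 34, -2]
iadd      -> [6, -4, 1, 32]
imul      -> [6, -4, 32]
ineg      -> [6, -4, -32]
bipush 1  -> [6, -4, -32, 1]
bipush 10 -> [6, -4, -32, 1, 10]
irem      -> [6, -4, -32, 1]
isub      -> [6, -4, -33]
isub      -> [6, 29]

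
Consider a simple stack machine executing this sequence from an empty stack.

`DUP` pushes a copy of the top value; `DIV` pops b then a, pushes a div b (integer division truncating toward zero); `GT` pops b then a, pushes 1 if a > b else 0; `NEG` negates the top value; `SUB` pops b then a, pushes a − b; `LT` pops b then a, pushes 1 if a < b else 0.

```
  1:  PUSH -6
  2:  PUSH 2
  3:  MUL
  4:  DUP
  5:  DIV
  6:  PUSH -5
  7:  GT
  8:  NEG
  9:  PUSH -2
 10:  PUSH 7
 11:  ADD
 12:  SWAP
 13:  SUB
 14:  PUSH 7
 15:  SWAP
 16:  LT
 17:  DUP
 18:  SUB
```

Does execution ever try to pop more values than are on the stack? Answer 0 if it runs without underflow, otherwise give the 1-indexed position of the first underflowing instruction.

0

PUSH -6 → [-6]
PUSH 2  → [-6, 2]
MUL     → [-12]
DUP     → [-12, -12]
DIV     → [1]
PUSH -5 → [1, -5]
GT      → [1]
NEG     → [-1]
PUSH -2 → [-1, -2]
PUSH 7  → [-1, -2, 7]
ADD     → [-1, 5]
SWAP    → [5, -1]
SUB     → [6]
PUSH 7  → [6, 7]
SWAP    → [7, 6]
LT      → [0]
DUP     → [0, 0]
SUB     → [0]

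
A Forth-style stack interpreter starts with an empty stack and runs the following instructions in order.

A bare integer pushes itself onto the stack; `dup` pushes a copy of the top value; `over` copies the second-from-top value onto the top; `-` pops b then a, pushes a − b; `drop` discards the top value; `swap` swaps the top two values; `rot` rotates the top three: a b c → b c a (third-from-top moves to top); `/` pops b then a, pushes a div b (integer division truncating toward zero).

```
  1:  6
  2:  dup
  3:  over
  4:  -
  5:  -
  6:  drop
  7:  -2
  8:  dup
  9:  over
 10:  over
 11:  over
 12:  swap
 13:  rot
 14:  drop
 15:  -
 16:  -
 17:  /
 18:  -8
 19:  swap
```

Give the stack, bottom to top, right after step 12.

6    : 6
dup  : 6 6
over : 6 6 6
-    : 6 0
-    : 6
drop : (empty)
-2   : -2
dup  : -2 -2
over : -2 -2 -2
over : -2 -2 -2 -2
over : -2 -2 -2 -2 -2
swap : -2 -2 -2 -2 -2

[-2, -2, -2, -2, -2]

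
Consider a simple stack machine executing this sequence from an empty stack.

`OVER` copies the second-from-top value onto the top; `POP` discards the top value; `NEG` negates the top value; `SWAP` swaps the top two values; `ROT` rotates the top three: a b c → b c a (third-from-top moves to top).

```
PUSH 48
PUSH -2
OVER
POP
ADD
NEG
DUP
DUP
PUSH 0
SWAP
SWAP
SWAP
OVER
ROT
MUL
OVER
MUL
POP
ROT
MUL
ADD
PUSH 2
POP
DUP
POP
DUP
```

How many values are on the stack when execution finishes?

PUSH 48 → 48
PUSH -2 → 48 -2
OVER    → 48 -2 48
POP     → 48 -2
ADD     → 46
NEG     → -46
DUP     → -46 -46
DUP     → -46 -46 -46
PUSH 0  → -46 -46 -46 0
SWAP    → -46 -46 0 -46
SWAP    → -46 -46 -46 0
SWAP    → -46 -46 0 -46
OVER    → -46 -46 0 -46 0
ROT     → -46 -46 -46 0 0
MUL     → -46 -46 -46 0
OVER    → -46 -46 -46 0 -46
MUL     → -46 -46 -46 0
POP     → -46 -46 -46
ROT     → -46 -46 -46
MUL     → -46 2116
ADD     → 2070
PUSH 2  → 2070 2
POP     → 2070
DUP     → 2070 2070
POP     → 2070
DUP     → 2070 2070

2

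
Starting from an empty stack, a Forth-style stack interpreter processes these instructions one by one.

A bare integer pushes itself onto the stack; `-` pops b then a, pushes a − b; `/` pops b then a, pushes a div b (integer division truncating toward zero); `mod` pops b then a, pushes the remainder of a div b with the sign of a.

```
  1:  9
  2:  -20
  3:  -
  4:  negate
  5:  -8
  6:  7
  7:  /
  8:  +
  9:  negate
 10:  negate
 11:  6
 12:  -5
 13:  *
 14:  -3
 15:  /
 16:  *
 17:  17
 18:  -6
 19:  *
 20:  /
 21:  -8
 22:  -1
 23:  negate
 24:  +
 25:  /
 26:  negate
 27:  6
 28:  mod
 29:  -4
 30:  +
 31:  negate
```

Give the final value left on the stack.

4

9       [9]
-20     [9, -20]
-       [29]
negate  [-29]
-8      [-29, -8]
7       [-29, -8, 7]
/       [-29, -1]
+       [-30]
negate  [30]
negate  [-30]
6       [-30, 6]
-5      [-30, 6, -5]
*       [-30, -30]
-3      [-30, -30, -3]
/       [-30, 10]
*       [-300]
17      [-300, 17]
-6      [-300, 17, -6]
*       [-300, -102]
/       [2]
-8      [2, -8]
-1      [2, -8, -1]
negate  [2, -8, 1]
+       [2, -7]
/       [0]
negate  [0]
6       [0, 6]
mod     [0]
-4      [0, -4]
+       [-4]
negate  [4]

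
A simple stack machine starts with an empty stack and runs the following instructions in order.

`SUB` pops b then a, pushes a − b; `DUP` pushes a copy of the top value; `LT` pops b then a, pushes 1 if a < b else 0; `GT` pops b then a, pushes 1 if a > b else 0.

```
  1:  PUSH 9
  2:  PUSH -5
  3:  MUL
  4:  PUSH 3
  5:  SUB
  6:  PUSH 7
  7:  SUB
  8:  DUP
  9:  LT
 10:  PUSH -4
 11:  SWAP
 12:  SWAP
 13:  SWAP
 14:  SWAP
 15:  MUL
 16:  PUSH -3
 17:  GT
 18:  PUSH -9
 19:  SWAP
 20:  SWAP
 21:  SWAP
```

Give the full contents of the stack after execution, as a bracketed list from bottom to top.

[-9, 1]

PUSH 9  → [9]
PUSH -5 → [9, -5]
MUL     → [-45]
PUSH 3  → [-45, 3]
SUB     → [-48]
PUSH 7  → [-48, 7]
SUB     → [-55]
DUP     → [-55, -55]
LT      → [0]
PUSH -4 → [0, -4]
SWAP    → [-4, 0]
SWAP    → [0, -4]
SWAP    → [-4, 0]
SWAP    → [0, -4]
MUL     → [0]
PUSH -3 → [0, -3]
GT      → [1]
PUSH -9 → [1, -9]
SWAP    → [-9, 1]
SWAP    → [1, -9]
SWAP    → [-9, 1]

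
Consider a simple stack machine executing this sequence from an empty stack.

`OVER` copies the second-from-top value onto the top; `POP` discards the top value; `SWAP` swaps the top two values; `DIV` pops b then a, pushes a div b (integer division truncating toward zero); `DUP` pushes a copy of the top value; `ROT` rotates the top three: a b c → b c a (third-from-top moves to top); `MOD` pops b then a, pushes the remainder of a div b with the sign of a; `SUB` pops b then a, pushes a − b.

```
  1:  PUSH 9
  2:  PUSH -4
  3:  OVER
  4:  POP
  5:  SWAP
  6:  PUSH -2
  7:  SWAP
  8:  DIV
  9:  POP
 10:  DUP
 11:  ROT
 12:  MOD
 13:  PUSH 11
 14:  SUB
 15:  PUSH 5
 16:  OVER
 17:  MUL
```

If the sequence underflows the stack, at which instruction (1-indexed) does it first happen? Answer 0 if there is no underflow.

PUSH 9  -> [9]
PUSH -4 -> [9, -4]
OVER    -> [9, -4, 9]
POP     -> [9, -4]
SWAP    -> [-4, 9]
PUSH -2 -> [-4, 9, -2]
SWAP    -> [-4, -2, 9]
DIV     -> [-4, 0]
POP     -> [-4]
DUP     -> [-4, -4]
ROT  — needs 3 operands, stack has 2 → underflow

11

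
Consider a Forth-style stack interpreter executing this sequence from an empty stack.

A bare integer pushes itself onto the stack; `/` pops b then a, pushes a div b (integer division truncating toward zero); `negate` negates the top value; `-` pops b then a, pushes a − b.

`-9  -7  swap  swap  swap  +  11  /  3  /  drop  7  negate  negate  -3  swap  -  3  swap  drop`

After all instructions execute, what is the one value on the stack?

-9     -> [-9]
-7     -> [-9, -7]
swap   -> [-7, -9]
swap   -> [-9, -7]
swap   -> [-7, -9]
+      -> [-16]
11     -> [-16, 11]
/      -> [-1]
3      -> [-1, 3]
/      -> [0]
drop   -> []
7      -> [7]
negate -> [-7]
negate -> [7]
-3     -> [7, -3]
swap   -> [-3, 7]
-      -> [-10]
3      -> [-10, 3]
swap   -> [3, -10]
drop   -> [3]

3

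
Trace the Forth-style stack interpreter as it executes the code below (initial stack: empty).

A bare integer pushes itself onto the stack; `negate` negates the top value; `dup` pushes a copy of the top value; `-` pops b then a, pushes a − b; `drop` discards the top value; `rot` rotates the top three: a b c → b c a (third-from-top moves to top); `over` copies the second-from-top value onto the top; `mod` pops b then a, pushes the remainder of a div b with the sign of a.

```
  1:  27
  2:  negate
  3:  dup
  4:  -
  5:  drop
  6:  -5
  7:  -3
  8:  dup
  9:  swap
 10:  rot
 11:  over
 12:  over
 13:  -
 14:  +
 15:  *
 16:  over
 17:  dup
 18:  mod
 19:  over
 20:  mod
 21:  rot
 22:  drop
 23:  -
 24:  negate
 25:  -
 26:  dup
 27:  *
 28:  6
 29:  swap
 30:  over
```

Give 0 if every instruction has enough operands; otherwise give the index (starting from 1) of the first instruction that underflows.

25

27     : [27]
negate : [-27]
dup    : [-27, -27]
-      : [0]
drop   : []
-5     : [-5]
-3     : [-5, -3]
dup    : [-5, -3, -3]
swap   : [-5, -3, -3]
rot    : [-3, -3, -5]
over   : [-3, -3, -5, -3]
over   : [-3, -3, -5, -3, -5]
-      : [-3, -3, -5, 2]
+      : [-3, -3, -3]
*      : [-3, 9]
over   : [-3, 9, -3]
dup    : [-3, 9, -3, -3]
mod    : [-3, 9, 0]
over   : [-3, 9, 0, 9]
mod    : [-3, 9, 0]
rot    : [9, 0, -3]
drop   : [9, 0]
-      : [9]
negate : [-9]
-  — needs 2 operands, stack has 1 → underflow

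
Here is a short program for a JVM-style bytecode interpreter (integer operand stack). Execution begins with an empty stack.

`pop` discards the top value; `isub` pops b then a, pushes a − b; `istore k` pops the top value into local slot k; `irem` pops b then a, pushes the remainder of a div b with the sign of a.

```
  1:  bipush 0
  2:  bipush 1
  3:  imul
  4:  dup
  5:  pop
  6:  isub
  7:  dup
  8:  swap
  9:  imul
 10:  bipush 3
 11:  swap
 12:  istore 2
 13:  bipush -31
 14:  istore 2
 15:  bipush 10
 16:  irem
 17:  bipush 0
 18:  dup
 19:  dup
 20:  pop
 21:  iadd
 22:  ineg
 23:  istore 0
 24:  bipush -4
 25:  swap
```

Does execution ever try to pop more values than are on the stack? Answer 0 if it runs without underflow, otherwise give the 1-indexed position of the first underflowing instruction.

bipush 0 : 0
bipush 1 : 0 1
imul     : 0
dup      : 0 0
pop      : 0
isub  — needs 2 operands, stack has 1 → underflow

6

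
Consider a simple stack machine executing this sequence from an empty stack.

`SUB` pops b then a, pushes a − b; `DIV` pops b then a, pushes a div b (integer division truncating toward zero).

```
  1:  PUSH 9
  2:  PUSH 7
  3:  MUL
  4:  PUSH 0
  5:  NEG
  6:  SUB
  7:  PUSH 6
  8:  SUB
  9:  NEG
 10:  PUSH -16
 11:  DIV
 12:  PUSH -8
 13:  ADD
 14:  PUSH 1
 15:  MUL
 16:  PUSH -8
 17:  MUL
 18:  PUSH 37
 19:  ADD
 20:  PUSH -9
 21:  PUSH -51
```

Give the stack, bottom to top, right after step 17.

[40]

PUSH 9   : [9]
PUSH 7   : [9, 7]
MUL      : [63]
PUSH 0   : [63, 0]
NEG      : [63, 0]
SUB      : [63]
PUSH 6   : [63, 6]
SUB      : [57]
NEG      : [-57]
PUSH -16 : [-57, -16]
DIV      : [3]
PUSH -8  : [3, -8]
ADD      : [-5]
PUSH 1   : [-5, 1]
MUL      : [-5]
PUSH -8  : [-5, -8]
MUL      : [40]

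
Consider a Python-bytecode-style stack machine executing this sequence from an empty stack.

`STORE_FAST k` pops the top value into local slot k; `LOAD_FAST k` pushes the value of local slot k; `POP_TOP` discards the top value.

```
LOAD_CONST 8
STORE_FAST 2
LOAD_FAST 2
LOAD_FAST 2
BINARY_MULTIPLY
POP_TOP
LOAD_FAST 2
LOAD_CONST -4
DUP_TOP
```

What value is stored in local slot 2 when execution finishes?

8

LOAD_CONST 8     [8]
STORE_FAST 2     []
LOAD_FAST 2      [8]
LOAD_FAST 2      [8, 8]
BINARY_MULTIPLY  [64]
POP_TOP          []
LOAD_FAST 2      [8]
LOAD_CONST -4    [8, -4]
DUP_TOP          [8, -4, -4]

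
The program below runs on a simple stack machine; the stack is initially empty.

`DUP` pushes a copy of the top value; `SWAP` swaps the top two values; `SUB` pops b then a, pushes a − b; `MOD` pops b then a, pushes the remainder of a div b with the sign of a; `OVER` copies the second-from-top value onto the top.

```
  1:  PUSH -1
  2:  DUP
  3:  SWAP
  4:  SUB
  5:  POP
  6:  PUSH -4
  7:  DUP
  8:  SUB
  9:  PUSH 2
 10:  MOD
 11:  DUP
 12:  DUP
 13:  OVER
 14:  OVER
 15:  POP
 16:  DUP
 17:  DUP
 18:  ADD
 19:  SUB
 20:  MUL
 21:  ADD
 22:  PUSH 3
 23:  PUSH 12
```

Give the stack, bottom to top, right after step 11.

PUSH -1 : -1
DUP     : -1 -1
SWAP    : -1 -1
SUB     : 0
POP     : (empty)
PUSH -4 : -4
DUP     : -4 -4
SUB     : 0
PUSH 2  : 0 2
MOD     : 0
DUP     : 0 0

[0, 0]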